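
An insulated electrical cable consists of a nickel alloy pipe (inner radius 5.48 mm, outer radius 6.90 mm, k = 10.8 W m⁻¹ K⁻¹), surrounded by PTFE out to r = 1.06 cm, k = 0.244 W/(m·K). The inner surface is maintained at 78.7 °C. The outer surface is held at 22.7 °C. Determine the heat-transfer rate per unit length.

Q' = 198 W/m

Resistance network (inner→outer):
  R'_nickel alloy = ln(0.00690/0.00548)/(2πk) = 0.2304/(2π·10.8) = 0.003396 m·K/W
  R'_PTFE = ln(0.0106/0.00690)/(2πk) = 0.4293/(2π·0.244) = 0.2800 m·K/W
ΣR = 0.003396 + 0.2800 = 0.2834 m·K/W
Q' = ΔT/ΣR = (78.7 °C − 22.7 °C)/0.2834 = 198 W/m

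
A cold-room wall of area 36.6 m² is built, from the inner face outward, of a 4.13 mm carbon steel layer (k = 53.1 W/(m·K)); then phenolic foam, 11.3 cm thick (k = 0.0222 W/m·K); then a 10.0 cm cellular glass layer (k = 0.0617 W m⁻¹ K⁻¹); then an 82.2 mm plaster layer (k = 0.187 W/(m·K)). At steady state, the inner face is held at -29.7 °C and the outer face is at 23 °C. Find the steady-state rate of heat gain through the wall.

Series thermal resistances, inner to outer:
  R_carbon steel = L/(kA) = 0.00413/(53.1·36.6) = 2.125×10^-6 K/W
  R_phenolic foam = L/(kA) = 0.113/(0.0222·36.6) = 0.1391 K/W
  R_cellular glass = L/(kA) = 0.100/(0.0617·36.6) = 0.04428 K/W
  R_plaster = L/(kA) = 0.0822/(0.187·36.6) = 0.01201 K/W
ΣR = 2.125×10^-6 + 0.1391 + 0.04428 + 0.01201 = 0.1954 K/W
Q = ΔT/ΣR = (-29.7 °C − 23 °C)/0.1954 = -270 W
(Negative Q ⇒ heat flows inward; heat gain = 270 W.)

Q = 270 W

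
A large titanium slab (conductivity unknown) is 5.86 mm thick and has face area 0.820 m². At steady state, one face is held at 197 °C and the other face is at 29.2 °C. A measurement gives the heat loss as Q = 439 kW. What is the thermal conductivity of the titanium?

ΣR = ΔT/Q = |197 − 29.2|/4.39×10^5 = 3.822×10^-4 K/W
L/(kA) = 3.822×10^-4 ⇒ k = 0.00586/(3.822×10^-4·0.820) = 18.7 W/m·K

k = 18.7 W/m·K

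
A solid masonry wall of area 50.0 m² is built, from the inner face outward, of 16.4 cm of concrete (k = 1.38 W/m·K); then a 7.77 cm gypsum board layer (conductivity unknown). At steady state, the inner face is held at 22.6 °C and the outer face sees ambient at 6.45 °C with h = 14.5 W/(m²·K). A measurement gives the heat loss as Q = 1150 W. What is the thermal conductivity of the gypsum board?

k = 0.151 W/m·K

ΣR = ΔT/Q = |22.6 − 6.45|/1150 = 0.01404 K/W
Known resistances:
  R_concrete = L/(kA) = 0.164/(1.38·50.0) = 0.002377 K/W
  R_conv,out = 1/(hA) = 1/(14.5·50.0) = 0.001379 K/W
R_gypsum board = ΣR − ΣR_known = 0.01404 − 0.003756 = 0.01028 K/W
L/(kA) = 0.01028 ⇒ k = 0.0777/(0.01028·50.0) = 0.151 W/m·K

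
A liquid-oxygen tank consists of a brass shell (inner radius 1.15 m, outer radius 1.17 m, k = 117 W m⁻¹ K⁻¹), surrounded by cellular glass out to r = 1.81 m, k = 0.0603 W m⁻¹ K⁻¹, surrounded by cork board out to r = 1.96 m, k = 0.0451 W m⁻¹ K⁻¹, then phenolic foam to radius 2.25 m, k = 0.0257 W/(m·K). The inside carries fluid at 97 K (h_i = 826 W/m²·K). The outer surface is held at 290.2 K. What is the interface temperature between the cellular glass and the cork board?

Series thermal resistances, inner to outer:
  R_conv,in = 1/(4πr²h) = 1/(4π·1.15²·826) = 7.285×10^-5 K/W
  R_brass = (1/1.15 − 1/1.17)/(4πk) = 0.01486/(4π·117) = 1.011×10^-5 K/W
  R_cellular glass = (1/1.17 − 1/1.81)/(4πk) = 0.3022/(4π·0.0603) = 0.3988 K/W
  R_cork board = (1/1.81 − 1/1.96)/(4πk) = 0.04228/(4π·0.0451) = 0.07461 K/W
  R_phenolic foam = (1/1.96 − 1/2.25)/(4πk) = 0.06576/(4π·0.0257) = 0.2036 K/W
ΣR = 7.285×10^-5 + 1.011×10^-5 + 0.3988 + 0.07461 + 0.2036 = 0.6771 K/W
Q = ΔT/ΣR = (97 K − 290.2 K)/0.6771 = -285.3 W
From the inner boundary to the cellular glass/cork board interface, ΣR_partial = 0.3989 K/W.
T_interface = T_in − Q·ΣR_partial = 97 K − (-285.3)(0.3989) = 210.8 K

T = 210.8 K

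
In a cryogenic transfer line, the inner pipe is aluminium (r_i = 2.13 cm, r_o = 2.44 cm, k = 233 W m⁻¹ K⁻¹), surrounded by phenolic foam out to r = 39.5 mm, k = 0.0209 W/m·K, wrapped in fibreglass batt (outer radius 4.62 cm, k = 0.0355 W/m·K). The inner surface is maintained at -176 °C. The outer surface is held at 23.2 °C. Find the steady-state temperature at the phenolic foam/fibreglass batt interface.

T = -8.8 °C

Treat each layer as a resistance in series:
  R'_aluminium = ln(0.0244/0.0213)/(2πk) = 0.1359/(2π·233) = 9.281×10^-5 m·K/W
  R'_phenolic foam = ln(0.0395/0.0244)/(2πk) = 0.4817/(2π·0.0209) = 3.668 m·K/W
  R'_fibreglass batt = ln(0.0462/0.0395)/(2πk) = 0.1567/(2π·0.0355) = 0.7024 m·K/W
ΣR = 9.281×10^-5 + 3.668 + 0.7024 = 4.370 m·K/W
Q' = ΔT/ΣR = (-176 °C − 23.2 °C)/4.370 = -45.58 W/m
From the inner boundary to the phenolic foam/fibreglass batt interface, ΣR_partial = 3.668 m·K/W.
T_interface = T_in − Q'·ΣR_partial = -176 °C − (-45.58)(3.668) = -8.8 °C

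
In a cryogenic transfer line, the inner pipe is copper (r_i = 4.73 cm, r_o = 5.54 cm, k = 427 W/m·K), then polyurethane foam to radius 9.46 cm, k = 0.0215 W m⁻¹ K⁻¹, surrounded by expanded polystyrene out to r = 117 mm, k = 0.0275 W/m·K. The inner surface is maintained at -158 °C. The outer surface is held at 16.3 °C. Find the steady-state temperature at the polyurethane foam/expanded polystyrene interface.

T = -25.0 °C

Treat each layer as a resistance in series:
  R'_copper = ln(0.0554/0.0473)/(2πk) = 0.1581/(2π·427) = 5.892×10^-5 m·K/W
  R'_polyurethane foam = ln(0.0946/0.0554)/(2πk) = 0.5351/(2π·0.0215) = 3.961 m·K/W
  R'_expanded polystyrene = ln(0.117/0.0946)/(2πk) = 0.2125/(2π·0.0275) = 1.230 m·K/W
ΣR = 5.892×10^-5 + 3.961 + 1.230 = 5.191 m·K/W
Q' = ΔT/ΣR = (-158 °C − 16.3 °C)/5.191 = -33.58 W/m
From the inner boundary to the polyurethane foam/expanded polystyrene interface, ΣR_partial = 3.961 m·K/W.
T_interface = T_in − Q'·ΣR_partial = -158 °C − (-33.58)(3.961) = -25.0 °C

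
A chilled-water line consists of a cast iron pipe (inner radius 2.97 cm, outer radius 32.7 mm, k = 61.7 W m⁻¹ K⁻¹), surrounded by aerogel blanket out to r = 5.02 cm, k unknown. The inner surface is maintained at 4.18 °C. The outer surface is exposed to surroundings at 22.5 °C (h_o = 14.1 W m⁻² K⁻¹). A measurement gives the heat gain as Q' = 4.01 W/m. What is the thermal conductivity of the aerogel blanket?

k = 0.0157 W/m·K

ΣR = ΔT/Q' = |4.18 − 22.5|/4.01 = 4.569 m·K/W
Known resistances:
  R'_cast iron = ln(0.0327/0.0297)/(2πk) = 0.09623/(2π·61.7) = 2.482×10^-4 m·K/W
  R'_conv,out = 1/(2πr h) = 1/(2π·0.0502·14.1) = 0.2249 m·K/W
R_aerogel blanket = ΣR − ΣR_known = 4.569 − 0.2251 = 4.344 m·K/W
ln(r₂/r₁)/(2πk) = 4.344 ⇒ k = 0.4286/(2π·4.344) = 0.0157 W/m·K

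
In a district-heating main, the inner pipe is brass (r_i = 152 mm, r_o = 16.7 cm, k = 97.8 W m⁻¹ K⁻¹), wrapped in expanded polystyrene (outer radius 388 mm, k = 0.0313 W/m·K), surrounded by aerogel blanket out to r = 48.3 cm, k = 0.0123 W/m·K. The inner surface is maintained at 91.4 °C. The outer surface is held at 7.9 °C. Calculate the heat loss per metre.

Treat each layer as a resistance in series:
  R'_brass = ln(0.167/0.152)/(2πk) = 0.09411/(2π·97.8) = 1.532×10^-4 m·K/W
  R'_expanded polystyrene = ln(0.388/0.167)/(2πk) = 0.8430/(2π·0.0313) = 4.287 m·K/W
  R'_aerogel blanket = ln(0.483/0.388)/(2πk) = 0.2190/(2π·0.0123) = 2.834 m·K/W
ΣR = 1.532×10^-4 + 4.287 + 2.834 = 7.121 m·K/W
Q' = ΔT/ΣR = (91.4 °C − 7.9 °C)/7.121 = 11.7 W/m

Q' = 11.7 W/m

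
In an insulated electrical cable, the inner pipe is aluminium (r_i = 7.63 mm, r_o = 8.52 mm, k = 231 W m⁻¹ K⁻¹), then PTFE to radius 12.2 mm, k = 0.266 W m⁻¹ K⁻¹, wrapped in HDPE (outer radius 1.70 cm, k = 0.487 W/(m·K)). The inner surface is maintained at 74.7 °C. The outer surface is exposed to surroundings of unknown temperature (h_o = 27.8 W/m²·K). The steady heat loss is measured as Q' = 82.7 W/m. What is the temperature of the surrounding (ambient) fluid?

Sum the resistances:
  R'_aluminium = ln(0.00852/0.00763)/(2πk) = 0.1103/(2π·231) = 7.601×10^-5 m·K/W
  R'_PTFE = ln(0.0122/0.00852)/(2πk) = 0.3590/(2π·0.266) = 0.2148 m·K/W
  R'_HDPE = ln(0.0170/0.0122)/(2πk) = 0.3318/(2π·0.487) = 0.1084 m·K/W
  R'_conv,out = 1/(2πr h) = 1/(2π·0.0170·27.8) = 0.3368 m·K/W
ΣR = 0.6601 m·K/W
ΔT = Q'·ΣR = 82.7 × 0.6601 = 54.59 K
Heat flows outward, so T_out = T_in − ΔT = 74.7 − 54.59 = 20.1 °C

T_out = 20.1 °C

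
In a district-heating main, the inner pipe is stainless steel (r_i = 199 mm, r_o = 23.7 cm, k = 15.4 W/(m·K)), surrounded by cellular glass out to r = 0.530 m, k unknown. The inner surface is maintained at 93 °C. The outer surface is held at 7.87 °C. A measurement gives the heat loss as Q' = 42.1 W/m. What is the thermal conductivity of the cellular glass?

ΣR = ΔT/Q' = |93 − 7.87|/42.1 = 2.022 m·K/W
Known resistances:
  R'_stainless steel = ln(0.237/0.199)/(2πk) = 0.1748/(2π·15.4) = 0.001806 m·K/W
R_cellular glass = ΣR − ΣR_known = 2.022 − 0.001806 = 2.020 m·K/W
ln(r₂/r₁)/(2πk) = 2.020 ⇒ k = 0.8048/(2π·2.020) = 0.0634 W/m·K

k = 0.0634 W/m·K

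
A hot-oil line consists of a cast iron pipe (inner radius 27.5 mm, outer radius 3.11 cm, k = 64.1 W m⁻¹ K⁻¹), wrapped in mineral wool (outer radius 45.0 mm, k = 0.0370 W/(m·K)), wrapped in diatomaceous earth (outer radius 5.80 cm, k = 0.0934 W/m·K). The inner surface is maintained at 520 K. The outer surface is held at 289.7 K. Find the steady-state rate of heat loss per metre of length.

Q' = 114 W/m

Treat each layer as a resistance in series:
  R'_cast iron = ln(0.0311/0.0275)/(2πk) = 0.1230/(2π·64.1) = 3.055×10^-4 m·K/W
  R'_mineral wool = ln(0.0450/0.0311)/(2πk) = 0.3695/(2π·0.0370) = 1.589 m·K/W
  R'_diatomaceous earth = ln(0.0580/0.0450)/(2πk) = 0.2538/(2π·0.0934) = 0.4324 m·K/W
ΣR = 3.055×10^-4 + 1.589 + 0.4324 = 2.022 m·K/W
Q' = ΔT/ΣR = (520 K − 289.7 K)/2.022 = 114 W/m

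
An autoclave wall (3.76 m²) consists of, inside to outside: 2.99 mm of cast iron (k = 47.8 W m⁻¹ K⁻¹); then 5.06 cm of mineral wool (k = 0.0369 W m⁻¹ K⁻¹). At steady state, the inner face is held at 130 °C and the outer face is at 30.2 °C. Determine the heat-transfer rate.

Treat each layer as a resistance in series:
  R_cast iron = L/(kA) = 0.00299/(47.8·3.76) = 1.664×10^-5 K/W
  R_mineral wool = L/(kA) = 0.0506/(0.0369·3.76) = 0.3647 K/W
ΣR = 1.664×10^-5 + 0.3647 = 0.3647 K/W
Q = ΔT/ΣR = (130 °C − 30.2 °C)/0.3647 = 274 W

Q = 274 W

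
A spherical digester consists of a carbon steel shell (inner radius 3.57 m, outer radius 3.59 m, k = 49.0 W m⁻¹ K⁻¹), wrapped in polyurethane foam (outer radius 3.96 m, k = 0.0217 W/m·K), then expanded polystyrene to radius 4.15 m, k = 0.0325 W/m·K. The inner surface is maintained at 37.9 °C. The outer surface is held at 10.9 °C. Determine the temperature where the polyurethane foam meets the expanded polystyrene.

Resistance network (inner→outer):
  R_carbon steel = (1/3.57 − 1/3.59)/(4πk) = 0.001561/(4π·49.0) = 2.534×10^-6 K/W
  R_polyurethane foam = (1/3.59 − 1/3.96)/(4πk) = 0.02603/(4π·0.0217) = 0.09544 K/W
  R_expanded polystyrene = (1/3.96 − 1/4.15)/(4πk) = 0.01156/(4π·0.0325) = 0.02831 K/W
ΣR = 2.534×10^-6 + 0.09544 + 0.02831 = 0.1238 K/W
Q = ΔT/ΣR = (37.9 °C − 10.9 °C)/0.1238 = 218.1 W
From the inner boundary to the polyurethane foam/expanded polystyrene interface, ΣR_partial = 0.09544 K/W.
T_interface = T_in − Q·ΣR_partial = 37.9 °C − (218.1)(0.09544) = 17.1 °C

T = 17.1 °C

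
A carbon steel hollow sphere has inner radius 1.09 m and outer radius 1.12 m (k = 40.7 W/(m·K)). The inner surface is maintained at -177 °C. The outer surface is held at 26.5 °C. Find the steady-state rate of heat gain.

Q = 4240 kW

Q = 4πk·ΔT/(1/r₁ − 1/r₂) = 4π × 40.7 × 203.5 / (1/1.09 − 1/1.12) = 4.24×10^6 W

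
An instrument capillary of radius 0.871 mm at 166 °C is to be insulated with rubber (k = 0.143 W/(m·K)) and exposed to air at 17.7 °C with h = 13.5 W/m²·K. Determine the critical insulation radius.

For a cylinder, r_cr = k_ins/h = 0.143/13.5 = 0.0106 m = 1.06 cm

r_cr = 1.06 cm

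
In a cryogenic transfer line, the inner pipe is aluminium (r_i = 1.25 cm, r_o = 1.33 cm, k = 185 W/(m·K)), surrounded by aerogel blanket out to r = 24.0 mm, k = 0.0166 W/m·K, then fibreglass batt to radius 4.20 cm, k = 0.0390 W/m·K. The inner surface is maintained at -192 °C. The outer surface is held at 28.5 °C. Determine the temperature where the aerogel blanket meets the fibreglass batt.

Series thermal resistances, inner to outer:
  R'_aluminium = ln(0.0133/0.0125)/(2πk) = 0.06204/(2π·185) = 5.337×10^-5 m·K/W
  R'_aerogel blanket = ln(0.0240/0.0133)/(2πk) = 0.5903/(2π·0.0166) = 5.659 m·K/W
  R'_fibreglass batt = ln(0.0420/0.0240)/(2πk) = 0.5596/(2π·0.0390) = 2.284 m·K/W
ΣR = 5.337×10^-5 + 5.659 + 2.284 = 7.943 m·K/W
Q' = ΔT/ΣR = (-192 °C − 28.5 °C)/7.943 = -27.76 W/m
From the inner boundary to the aerogel blanket/fibreglass batt interface, ΣR_partial = 5.659 m·K/W.
T_interface = T_in − Q'·ΣR_partial = -192 °C − (-27.76)(5.659) = -34.9 °C

T = -34.9 °C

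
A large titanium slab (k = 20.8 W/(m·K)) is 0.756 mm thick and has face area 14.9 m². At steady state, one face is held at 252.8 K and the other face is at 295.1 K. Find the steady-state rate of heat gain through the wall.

Q = kA·ΔT/L = 20.8 × 14.9 × |252.8 K − 295.1 K| / 7.56×10^-4 = 1.73×10^7 W

Q = 1.73×10^7 W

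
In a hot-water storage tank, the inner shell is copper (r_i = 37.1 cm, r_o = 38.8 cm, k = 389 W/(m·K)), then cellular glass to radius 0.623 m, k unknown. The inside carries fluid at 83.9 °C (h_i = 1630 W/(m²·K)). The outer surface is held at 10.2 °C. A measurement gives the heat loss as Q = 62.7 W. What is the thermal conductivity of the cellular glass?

k = 0.0658 W/m·K

ΣR = ΔT/Q = |83.9 − 10.2|/62.7 = 1.175 K/W
Known resistances:
  R_conv,in = 1/(4πr²h) = 1/(4π·0.371²·1630) = 3.547×10^-4 K/W
  R_copper = (1/0.371 − 1/0.388)/(4πk) = 0.1181/(4π·389) = 2.416×10^-5 K/W
R_cellular glass = ΣR − ΣR_known = 1.175 − 3.789×10^-4 = 1.175 K/W
(1/r₁−1/r₂)/(4πk) = 1.175 ⇒ k = 0.9722/(4π·1.175) = 0.0658 W/m·K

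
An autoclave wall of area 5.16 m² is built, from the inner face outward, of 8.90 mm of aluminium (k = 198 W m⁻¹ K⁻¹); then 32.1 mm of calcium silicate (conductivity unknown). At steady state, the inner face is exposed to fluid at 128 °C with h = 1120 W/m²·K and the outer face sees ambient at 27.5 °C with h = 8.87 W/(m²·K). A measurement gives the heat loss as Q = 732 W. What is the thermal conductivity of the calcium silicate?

ΣR = ΔT/Q = |128 − 27.5|/732 = 0.1373 K/W
Known resistances:
  R_conv,in = 1/(hA) = 1/(1120·5.16) = 1.730×10^-4 K/W
  R_aluminium = L/(kA) = 0.00890/(198·5.16) = 8.711×10^-6 K/W
  R_conv,out = 1/(hA) = 1/(8.87·5.16) = 0.02185 K/W
R_calcium silicate = ΣR − ΣR_known = 0.1373 − 0.02203 = 0.1153 K/W
L/(kA) = 0.1153 ⇒ k = 0.0321/(0.1153·5.16) = 0.0540 W/m·K

k = 0.0540 W/m·K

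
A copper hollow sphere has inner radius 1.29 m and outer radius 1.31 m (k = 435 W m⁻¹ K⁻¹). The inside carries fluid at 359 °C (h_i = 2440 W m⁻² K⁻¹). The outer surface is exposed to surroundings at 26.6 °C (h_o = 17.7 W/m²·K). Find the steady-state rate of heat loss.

Q = 126 kW

Series thermal resistances, inner to outer:
  R_conv,in = 1/(4πr²h) = 1/(4π·1.29²·2440) = 1.960×10^-5 K/W
  R_copper = (1/1.29 − 1/1.31)/(4πk) = 0.01184/(4π·435) = 2.165×10^-6 K/W
  R_conv,out = 1/(4πr²h) = 1/(4π·1.31²·17.7) = 0.002620 K/W
ΣR = 1.960×10^-5 + 2.165×10^-6 + 0.002620 = 0.002642 K/W
Q = ΔT/ΣR = (359 °C − 26.6 °C)/0.002642 = 1.26×10^5 W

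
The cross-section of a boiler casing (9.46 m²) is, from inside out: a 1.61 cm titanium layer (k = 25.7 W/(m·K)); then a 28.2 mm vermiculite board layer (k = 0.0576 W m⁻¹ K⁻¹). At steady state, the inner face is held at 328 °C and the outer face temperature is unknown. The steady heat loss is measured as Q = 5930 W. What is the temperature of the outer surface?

Series resistances:
  R_titanium = L/(kA) = 0.0161/(25.7·9.46) = 6.622×10^-5 K/W
  R_vermiculite board = L/(kA) = 0.0282/(0.0576·9.46) = 0.05175 K/W
ΣR = 0.05182 K/W
ΔT = Q·ΣR = 5930 × 0.05182 = 307.3 K
Heat flows outward, so T_out = T_in − ΔT = 328 − 307.3 = 20.7 °C

T_out = 20.7 °C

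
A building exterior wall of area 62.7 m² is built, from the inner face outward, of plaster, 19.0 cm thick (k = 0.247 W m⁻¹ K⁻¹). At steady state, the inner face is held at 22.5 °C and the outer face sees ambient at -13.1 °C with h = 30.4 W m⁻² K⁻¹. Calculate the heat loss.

Treat each layer as a resistance in series:
  R_plaster = L/(kA) = 0.190/(0.247·62.7) = 0.01227 K/W
  R_conv,out = 1/(hA) = 1/(30.4·62.7) = 5.246×10^-4 K/W
ΣR = 0.01227 + 5.246×10^-4 = 0.01279 K/W
Q = ΔT/ΣR = (22.5 °C − -13.1 °C)/0.01279 = 2780 W

Q = 2780 W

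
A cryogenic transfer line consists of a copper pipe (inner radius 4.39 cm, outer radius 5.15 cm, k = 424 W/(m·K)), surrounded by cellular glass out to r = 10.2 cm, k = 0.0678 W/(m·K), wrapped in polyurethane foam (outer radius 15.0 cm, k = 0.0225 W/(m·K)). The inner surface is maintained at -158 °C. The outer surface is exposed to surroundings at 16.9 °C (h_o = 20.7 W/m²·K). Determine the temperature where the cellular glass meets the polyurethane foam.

T = -94.0 °C

Resistance network (inner→outer):
  R'_copper = ln(0.0515/0.0439)/(2πk) = 0.1597/(2π·424) = 5.993×10^-5 m·K/W
  R'_cellular glass = ln(0.102/0.0515)/(2πk) = 0.6834/(2π·0.0678) = 1.604 m·K/W
  R'_polyurethane foam = ln(0.150/0.102)/(2πk) = 0.3857/(2π·0.0225) = 2.728 m·K/W
  R'_conv,out = 1/(2πr h) = 1/(2π·0.150·20.7) = 0.05126 m·K/W
ΣR = 5.993×10^-5 + 1.604 + 2.728 + 0.05126 = 4.383 m·K/W
Q' = ΔT/ΣR = (-158 °C − 16.9 °C)/4.383 = -39.90 W/m
From the inner boundary to the cellular glass/polyurethane foam interface, ΣR_partial = 1.604 m·K/W.
T_interface = T_in − Q'·ΣR_partial = -158 °C − (-39.90)(1.604) = -94.0 °C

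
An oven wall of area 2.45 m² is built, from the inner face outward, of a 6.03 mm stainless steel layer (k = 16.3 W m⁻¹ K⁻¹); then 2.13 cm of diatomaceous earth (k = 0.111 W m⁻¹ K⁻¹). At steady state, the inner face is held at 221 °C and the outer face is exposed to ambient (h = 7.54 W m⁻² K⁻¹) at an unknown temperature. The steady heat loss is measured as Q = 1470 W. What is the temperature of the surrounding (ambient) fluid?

Series resistances:
  R_stainless steel = L/(kA) = 0.00603/(16.3·2.45) = 1.510×10^-4 K/W
  R_diatomaceous earth = L/(kA) = 0.0213/(0.111·2.45) = 0.07832 K/W
  R_conv,out = 1/(hA) = 1/(7.54·2.45) = 0.05413 K/W
ΣR = 0.1326 K/W
ΔT = Q·ΣR = 1470 × 0.1326 = 194.9 K
Heat flows outward, so T_out = T_in − ΔT = 221 − 194.9 = 26.1 °C

T_out = 26.1 °C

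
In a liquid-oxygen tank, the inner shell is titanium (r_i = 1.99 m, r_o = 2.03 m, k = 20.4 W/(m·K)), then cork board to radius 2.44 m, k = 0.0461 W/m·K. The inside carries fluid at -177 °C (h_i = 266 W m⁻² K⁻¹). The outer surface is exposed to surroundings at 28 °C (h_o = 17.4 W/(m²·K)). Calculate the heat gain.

Treat each layer as a resistance in series:
  R_conv,in = 1/(4πr²h) = 1/(4π·1.99²·266) = 7.554×10^-5 K/W
  R_titanium = (1/1.99 − 1/2.03)/(4πk) = 0.009902/(4π·20.4) = 3.863×10^-5 K/W
  R_cork board = (1/2.03 − 1/2.44)/(4πk) = 0.08277/(4π·0.0461) = 0.1429 K/W
  R_conv,out = 1/(4πr²h) = 1/(4π·2.44²·17.4) = 7.682×10^-4 K/W
ΣR = 7.554×10^-5 + 3.863×10^-5 + 0.1429 + 7.682×10^-4 = 0.1438 K/W
Q = ΔT/ΣR = (-177 °C − 28 °C)/0.1438 = -1430 W
(Negative Q ⇒ heat flows inward; heat gain = 1430 W.)

Q = 1430 W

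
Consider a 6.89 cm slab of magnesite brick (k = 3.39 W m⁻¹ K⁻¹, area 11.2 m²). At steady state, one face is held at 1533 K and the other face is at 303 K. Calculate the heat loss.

Q = 6.78×10^5 W

Q = kA·ΔT/L = 3.39 × 11.2 × |1533 K − 303 K| / 0.0689 = 6.78×10^5 W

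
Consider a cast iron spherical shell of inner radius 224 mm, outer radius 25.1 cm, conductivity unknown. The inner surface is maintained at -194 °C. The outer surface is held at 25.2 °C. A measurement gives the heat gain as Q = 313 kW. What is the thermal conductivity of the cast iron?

k = 54.6 W/m·K

ΣR = ΔT/Q = |-194 − 25.2|/3.13×10^5 = 7.003×10^-4 K/W
(1/r₁−1/r₂)/(4πk) = 7.003×10^-4 ⇒ k = 0.4802/(4π·7.003×10^-4) = 54.6 W/m·K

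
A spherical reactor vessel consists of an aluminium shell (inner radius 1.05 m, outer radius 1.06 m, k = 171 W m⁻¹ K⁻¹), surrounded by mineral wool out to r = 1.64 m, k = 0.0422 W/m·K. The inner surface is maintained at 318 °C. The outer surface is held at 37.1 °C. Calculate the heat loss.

Q = 446 W

Resistance network (inner→outer):
  R_aluminium = (1/1.05 − 1/1.06)/(4πk) = 0.008985/(4π·171) = 4.181×10^-6 K/W
  R_mineral wool = (1/1.06 − 1/1.64)/(4πk) = 0.3336/(4π·0.0422) = 0.6292 K/W
ΣR = 4.181×10^-6 + 0.6292 = 0.6292 K/W
Q = ΔT/ΣR = (318 °C − 37.1 °C)/0.6292 = 446 W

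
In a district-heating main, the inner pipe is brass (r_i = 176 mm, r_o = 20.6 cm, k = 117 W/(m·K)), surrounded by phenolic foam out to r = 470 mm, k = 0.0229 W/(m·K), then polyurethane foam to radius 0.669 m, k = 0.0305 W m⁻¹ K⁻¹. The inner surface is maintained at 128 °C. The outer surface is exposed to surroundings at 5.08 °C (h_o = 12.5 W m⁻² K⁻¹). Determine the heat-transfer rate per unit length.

Series thermal resistances, inner to outer:
  R'_brass = ln(0.206/0.176)/(2πk) = 0.1574/(2π·117) = 2.141×10^-4 m·K/W
  R'_phenolic foam = ln(0.470/0.206)/(2πk) = 0.8249/(2π·0.0229) = 5.733 m·K/W
  R'_polyurethane foam = ln(0.669/0.470)/(2πk) = 0.3531/(2π·0.0305) = 1.842 m·K/W
  R'_conv,out = 1/(2πr h) = 1/(2π·0.669·12.5) = 0.01903 m·K/W
ΣR = 2.141×10^-4 + 5.733 + 1.842 + 0.01903 = 7.594 m·K/W
Q' = ΔT/ΣR = (128 °C − 5.08 °C)/7.594 = 16.2 W/m

Q' = 16.2 W/m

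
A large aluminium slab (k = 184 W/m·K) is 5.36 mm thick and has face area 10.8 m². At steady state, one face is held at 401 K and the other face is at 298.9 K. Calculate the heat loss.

Q = kA·ΔT/L = 184 × 10.8 × |401 K − 298.9 K| / 0.00536 = 3.79×10^7 W

Q = 37900 kW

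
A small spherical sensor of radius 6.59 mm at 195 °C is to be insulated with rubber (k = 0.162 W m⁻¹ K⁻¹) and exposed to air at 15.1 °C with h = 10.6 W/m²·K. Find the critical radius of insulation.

r_cr = 3.06 cm

For a sphere, r_cr = 2k_ins/h = 2·0.162/10.6 = 0.0306 m = 3.06 cm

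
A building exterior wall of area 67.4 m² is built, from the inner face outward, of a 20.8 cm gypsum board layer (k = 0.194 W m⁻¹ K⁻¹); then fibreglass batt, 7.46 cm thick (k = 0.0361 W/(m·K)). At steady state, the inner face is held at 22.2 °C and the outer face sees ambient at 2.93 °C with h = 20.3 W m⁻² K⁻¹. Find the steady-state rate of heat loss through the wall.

Q = 407 W

Resistance network (inner→outer):
  R_gypsum board = L/(kA) = 0.208/(0.194·67.4) = 0.01591 K/W
  R_fibreglass batt = L/(kA) = 0.0746/(0.0361·67.4) = 0.03066 K/W
  R_conv,out = 1/(hA) = 1/(20.3·67.4) = 7.309×10^-4 K/W
ΣR = 0.01591 + 0.03066 + 7.309×10^-4 = 0.04730 K/W
Q = ΔT/ΣR = (22.2 °C − 2.93 °C)/0.04730 = 407 W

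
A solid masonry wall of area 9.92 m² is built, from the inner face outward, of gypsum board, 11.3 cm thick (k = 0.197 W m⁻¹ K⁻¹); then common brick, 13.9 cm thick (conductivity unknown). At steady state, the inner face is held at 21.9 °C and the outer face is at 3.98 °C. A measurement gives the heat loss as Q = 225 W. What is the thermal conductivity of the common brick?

k = 0.642 W/m·K

ΣR = ΔT/Q = |21.9 − 3.98|/225 = 0.07964 K/W
Known resistances:
  R_gypsum board = L/(kA) = 0.113/(0.197·9.92) = 0.05782 K/W
R_common brick = ΣR − ΣR_known = 0.07964 − 0.05782 = 0.02182 K/W
L/(kA) = 0.02182 ⇒ k = 0.139/(0.02182·9.92) = 0.642 W/m·K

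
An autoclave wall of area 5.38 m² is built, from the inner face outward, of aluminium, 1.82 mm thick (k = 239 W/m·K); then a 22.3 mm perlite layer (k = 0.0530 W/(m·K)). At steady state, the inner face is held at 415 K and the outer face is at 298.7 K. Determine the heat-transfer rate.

Series thermal resistances, inner to outer:
  R_aluminium = L/(kA) = 0.00182/(239·5.38) = 1.415×10^-6 K/W
  R_perlite = L/(kA) = 0.0223/(0.0530·5.38) = 0.07821 K/W
ΣR = 1.415×10^-6 + 0.07821 = 0.07821 K/W
Q = ΔT/ΣR = (415 K − 298.7 K)/0.07821 = 1490 W

Q = 1490 W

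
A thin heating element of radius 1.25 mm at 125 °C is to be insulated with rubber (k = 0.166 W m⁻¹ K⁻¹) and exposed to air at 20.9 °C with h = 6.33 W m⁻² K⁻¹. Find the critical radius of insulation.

r_cr = 2.62 cm

For a cylinder, r_cr = k_ins/h = 0.166/6.33 = 0.0262 m = 2.62 cm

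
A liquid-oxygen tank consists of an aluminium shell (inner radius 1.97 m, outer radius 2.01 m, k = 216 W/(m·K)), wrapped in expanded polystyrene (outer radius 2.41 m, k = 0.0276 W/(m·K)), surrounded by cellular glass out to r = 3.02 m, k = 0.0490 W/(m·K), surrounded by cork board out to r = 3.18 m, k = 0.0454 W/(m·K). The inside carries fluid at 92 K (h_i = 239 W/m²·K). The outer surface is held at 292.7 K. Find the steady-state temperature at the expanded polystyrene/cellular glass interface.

Treat each layer as a resistance in series:
  R_conv,in = 1/(4πr²h) = 1/(4π·1.97²·239) = 8.579×10^-5 K/W
  R_aluminium = (1/1.97 − 1/2.01)/(4πk) = 0.01010/(4π·216) = 3.722×10^-6 K/W
  R_expanded polystyrene = (1/2.01 − 1/2.41)/(4πk) = 0.08257/(4π·0.0276) = 0.2381 K/W
  R_cellular glass = (1/2.41 − 1/3.02)/(4πk) = 0.08381/(4π·0.0490) = 0.1361 K/W
  R_cork board = (1/3.02 − 1/3.18)/(4πk) = 0.01666/(4π·0.0454) = 0.02920 K/W
ΣR = 8.579×10^-5 + 3.722×10^-6 + 0.2381 + 0.1361 + 0.02920 = 0.4035 K/W
Q = ΔT/ΣR = (92 K − 292.7 K)/0.4035 = -497.4 W
From the inner boundary to the expanded polystyrene/cellular glass interface, ΣR_partial = 0.2382 K/W.
T_interface = T_in − Q·ΣR_partial = 92 K − (-497.4)(0.2382) = 210.5 K

T = 210.5 K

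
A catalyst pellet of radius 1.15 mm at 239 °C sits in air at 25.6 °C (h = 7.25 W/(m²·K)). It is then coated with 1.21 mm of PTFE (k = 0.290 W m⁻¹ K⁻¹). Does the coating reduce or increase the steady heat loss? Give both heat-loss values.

increases: 0.0257 → 0.102 W

Critical radius for a sphere: r_cr = 2k/h = 0.0800 m = 8.00 cm.
Outer radius after coating: r₂ = 0.00115 + 0.00121 = 0.00236 m.
Since r₁ < r_cr and r₂ ≤ r_cr, the coating moves toward the maximum at r_cr — heat loss rises.
Bare: R = 1/(4πr₁²h) = 8300 K/W; Q = 213.4/8300 = 0.0257 W.
Coated: R = R_cond + R_conv = 2093 K/W; Q = 213.4/2093 = 0.102 W.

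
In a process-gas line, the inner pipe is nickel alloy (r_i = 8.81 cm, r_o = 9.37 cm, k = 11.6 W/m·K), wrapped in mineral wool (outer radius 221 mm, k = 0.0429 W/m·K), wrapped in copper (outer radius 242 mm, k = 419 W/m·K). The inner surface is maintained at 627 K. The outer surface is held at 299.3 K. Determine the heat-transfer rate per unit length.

Q' = 103 W/m

Resistance network (inner→outer):
  R'_nickel alloy = ln(0.0937/0.0881)/(2πk) = 0.06163/(2π·11.6) = 8.455×10^-4 m·K/W
  R'_mineral wool = ln(0.221/0.0937)/(2πk) = 0.8581/(2π·0.0429) = 3.183 m·K/W
  R'_copper = ln(0.242/0.221)/(2πk) = 0.09078/(2π·419) = 3.448×10^-5 m·K/W
ΣR = 8.455×10^-4 + 3.183 + 3.448×10^-5 = 3.184 m·K/W
Q' = ΔT/ΣR = (627 K − 299.3 K)/3.184 = 103 W/m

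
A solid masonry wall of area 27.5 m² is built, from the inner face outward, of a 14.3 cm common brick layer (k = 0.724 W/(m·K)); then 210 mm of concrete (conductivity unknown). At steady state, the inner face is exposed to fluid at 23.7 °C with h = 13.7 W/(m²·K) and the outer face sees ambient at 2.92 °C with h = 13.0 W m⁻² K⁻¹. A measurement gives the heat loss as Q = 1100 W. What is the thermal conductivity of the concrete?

k = 1.22 W/m·K

ΣR = ΔT/Q = |23.7 − 2.92|/1100 = 0.01889 K/W
Known resistances:
  R_conv,in = 1/(hA) = 1/(13.7·27.5) = 0.002654 K/W
  R_common brick = L/(kA) = 0.143/(0.724·27.5) = 0.007182 K/W
  R_conv,out = 1/(hA) = 1/(13.0·27.5) = 0.002797 K/W
R_concrete = ΣR − ΣR_known = 0.01889 − 0.01263 = 0.006260 K/W
L/(kA) = 0.006260 ⇒ k = 0.210/(0.006260·27.5) = 1.22 W/m·K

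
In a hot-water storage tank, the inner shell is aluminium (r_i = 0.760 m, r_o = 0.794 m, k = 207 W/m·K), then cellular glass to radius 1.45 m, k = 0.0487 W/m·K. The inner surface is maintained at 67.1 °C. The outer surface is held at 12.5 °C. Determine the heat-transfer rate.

Q = 58.6 W

Resistance network (inner→outer):
  R_aluminium = (1/0.760 − 1/0.794)/(4πk) = 0.05634/(4π·207) = 2.166×10^-5 K/W
  R_cellular glass = (1/0.794 − 1/1.45)/(4πk) = 0.5698/(4π·0.0487) = 0.9311 K/W
ΣR = 2.166×10^-5 + 0.9311 = 0.9311 K/W
Q = ΔT/ΣR = (67.1 °C − 12.5 °C)/0.9311 = 58.6 W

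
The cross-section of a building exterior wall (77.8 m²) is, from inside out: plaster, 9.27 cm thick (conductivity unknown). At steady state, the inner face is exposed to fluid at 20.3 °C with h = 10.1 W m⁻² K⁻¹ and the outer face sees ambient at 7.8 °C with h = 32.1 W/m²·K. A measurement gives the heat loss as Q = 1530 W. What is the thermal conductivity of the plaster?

k = 0.183 W/m·K

ΣR = ΔT/Q = |20.3 − 7.8|/1530 = 0.008170 K/W
Known resistances:
  R_conv,in = 1/(hA) = 1/(10.1·77.8) = 0.001273 K/W
  R_conv,out = 1/(hA) = 1/(32.1·77.8) = 4.004×10^-4 K/W
R_plaster = ΣR − ΣR_known = 0.008170 − 0.001673 = 0.006497 K/W
L/(kA) = 0.006497 ⇒ k = 0.0927/(0.006497·77.8) = 0.183 W/m·K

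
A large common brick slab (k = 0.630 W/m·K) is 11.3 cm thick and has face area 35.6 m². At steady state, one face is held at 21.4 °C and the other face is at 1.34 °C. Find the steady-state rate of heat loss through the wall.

Q = 3980 W

Q = kA·ΔT/L = 0.630 × 35.6 × |21.4 °C − 1.34 °C| / 0.113 = 3980 W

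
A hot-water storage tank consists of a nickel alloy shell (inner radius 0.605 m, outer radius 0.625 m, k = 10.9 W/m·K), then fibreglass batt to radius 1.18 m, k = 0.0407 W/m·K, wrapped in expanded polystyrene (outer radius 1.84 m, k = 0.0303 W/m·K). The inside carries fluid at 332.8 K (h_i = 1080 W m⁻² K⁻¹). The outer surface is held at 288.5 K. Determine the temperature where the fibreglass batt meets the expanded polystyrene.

Treat each layer as a resistance in series:
  R_conv,in = 1/(4πr²h) = 1/(4π·0.605²·1080) = 2.013×10^-4 K/W
  R_nickel alloy = (1/0.605 − 1/0.625)/(4πk) = 0.05289/(4π·10.9) = 3.862×10^-4 K/W
  R_fibreglass batt = (1/0.625 − 1/1.18)/(4πk) = 0.7525/(4π·0.0407) = 1.471 K/W
  R_expanded polystyrene = (1/1.18 − 1/1.84)/(4πk) = 0.3040/(4π·0.0303) = 0.7983 K/W
ΣR = 2.013×10^-4 + 3.862×10^-4 + 1.471 + 0.7983 = 2.270 K/W
Q = ΔT/ΣR = (332.8 K − 288.5 K)/2.270 = 19.52 W
From the inner boundary to the fibreglass batt/expanded polystyrene interface, ΣR_partial = 1.472 K/W.
T_interface = T_in − Q·ΣR_partial = 332.8 K − (19.52)(1.472) = 304.1 K

T = 304.1 K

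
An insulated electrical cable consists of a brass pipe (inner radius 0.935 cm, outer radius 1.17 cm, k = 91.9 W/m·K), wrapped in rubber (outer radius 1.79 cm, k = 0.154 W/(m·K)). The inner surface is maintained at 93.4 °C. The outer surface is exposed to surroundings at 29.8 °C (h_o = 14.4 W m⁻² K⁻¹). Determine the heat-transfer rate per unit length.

Resistance network (inner→outer):
  R'_brass = ln(0.0117/0.00935)/(2πk) = 0.2242/(2π·91.9) = 3.883×10^-4 m·K/W
  R'_rubber = ln(0.0179/0.0117)/(2πk) = 0.4252/(2π·0.154) = 0.4394 m·K/W
  R'_conv,out = 1/(2πr h) = 1/(2π·0.0179·14.4) = 0.6175 m·K/W
ΣR = 3.883×10^-4 + 0.4394 + 0.6175 = 1.057 m·K/W
Q' = ΔT/ΣR = (93.4 °C − 29.8 °C)/1.057 = 60.2 W/m

Q' = 60.2 W/m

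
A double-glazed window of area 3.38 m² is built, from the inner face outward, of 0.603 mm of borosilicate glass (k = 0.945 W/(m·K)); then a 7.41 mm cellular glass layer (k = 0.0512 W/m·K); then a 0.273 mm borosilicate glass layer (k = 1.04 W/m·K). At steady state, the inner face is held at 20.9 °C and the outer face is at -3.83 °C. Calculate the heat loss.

Q = 574 W

Treat each layer as a resistance in series:
  R_borosilicate glass = L/(kA) = 6.03×10^-4/(0.945·3.38) = 1.888×10^-4 K/W
  R_cellular glass = L/(kA) = 0.00741/(0.0512·3.38) = 0.04282 K/W
  R_borosilicate glass = L/(kA) = 2.73×10^-4/(1.04·3.38) = 7.766×10^-5 K/W
ΣR = 1.888×10^-4 + 0.04282 + 7.766×10^-5 = 0.04309 K/W
Q = ΔT/ΣR = (20.9 °C − -3.83 °C)/0.04309 = 574 W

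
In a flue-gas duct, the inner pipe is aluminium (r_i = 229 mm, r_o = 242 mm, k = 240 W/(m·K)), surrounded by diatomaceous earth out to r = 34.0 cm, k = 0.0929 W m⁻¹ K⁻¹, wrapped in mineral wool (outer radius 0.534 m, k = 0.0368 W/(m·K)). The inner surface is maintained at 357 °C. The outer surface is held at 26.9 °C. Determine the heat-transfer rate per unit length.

Series thermal resistances, inner to outer:
  R'_aluminium = ln(0.242/0.229)/(2πk) = 0.05522/(2π·240) = 3.662×10^-5 m·K/W
  R'_diatomaceous earth = ln(0.340/0.242)/(2πk) = 0.3400/(2π·0.0929) = 0.5825 m·K/W
  R'_mineral wool = ln(0.534/0.340)/(2πk) = 0.4515/(2π·0.0368) = 1.952 m·K/W
ΣR = 3.662×10^-5 + 0.5825 + 1.952 = 2.535 m·K/W
Q' = ΔT/ΣR = (357 °C − 26.9 °C)/2.535 = 130 W/m

Q' = 130 W/m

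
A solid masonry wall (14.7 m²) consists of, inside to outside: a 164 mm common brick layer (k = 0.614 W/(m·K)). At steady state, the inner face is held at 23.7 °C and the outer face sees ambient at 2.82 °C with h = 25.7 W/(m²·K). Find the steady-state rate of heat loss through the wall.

Q = 1000 W

Resistance network (inner→outer):
  R_common brick = L/(kA) = 0.164/(0.614·14.7) = 0.01817 K/W
  R_conv,out = 1/(hA) = 1/(25.7·14.7) = 0.002647 K/W
ΣR = 0.01817 + 0.002647 = 0.02082 K/W
Q = ΔT/ΣR = (23.7 °C − 2.82 °C)/0.02082 = 1000 W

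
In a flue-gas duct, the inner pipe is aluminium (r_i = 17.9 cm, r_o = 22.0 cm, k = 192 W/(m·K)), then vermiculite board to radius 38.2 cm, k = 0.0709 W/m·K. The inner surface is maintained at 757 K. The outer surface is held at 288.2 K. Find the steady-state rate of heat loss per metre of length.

Resistance network (inner→outer):
  R'_aluminium = ln(0.220/0.179)/(2πk) = 0.2062/(2π·192) = 1.710×10^-4 m·K/W
  R'_vermiculite board = ln(0.382/0.220)/(2πk) = 0.5518/(2π·0.0709) = 1.239 m·K/W
ΣR = 1.710×10^-4 + 1.239 = 1.239 m·K/W
Q' = ΔT/ΣR = (757 K − 288.2 K)/1.239 = 378 W/m

Q' = 378 W/m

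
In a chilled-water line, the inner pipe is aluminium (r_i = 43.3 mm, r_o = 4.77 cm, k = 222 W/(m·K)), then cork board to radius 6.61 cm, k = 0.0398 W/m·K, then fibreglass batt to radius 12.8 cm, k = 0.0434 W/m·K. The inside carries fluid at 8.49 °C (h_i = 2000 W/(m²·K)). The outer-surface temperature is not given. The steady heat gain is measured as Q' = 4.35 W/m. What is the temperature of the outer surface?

T_out = 24.7 °C

Sum the resistances:
  R'_conv,in = 1/(2πr h) = 1/(2π·0.0433·2000) = 0.001838 m·K/W
  R'_aluminium = ln(0.0477/0.0433)/(2πk) = 0.09678/(2π·222) = 6.938×10^-5 m·K/W
  R'_cork board = ln(0.0661/0.0477)/(2πk) = 0.3262/(2π·0.0398) = 1.305 m·K/W
  R'_fibreglass batt = ln(0.128/0.0661)/(2πk) = 0.6609/(2π·0.0434) = 2.423 m·K/W
ΣR = 3.730 m·K/W
ΔT = Q'·ΣR = 4.35 × 3.730 = 16.23 K
Heat flows inward, so T_out = T_in + ΔT = 8.49 + 16.23 = 24.7 °C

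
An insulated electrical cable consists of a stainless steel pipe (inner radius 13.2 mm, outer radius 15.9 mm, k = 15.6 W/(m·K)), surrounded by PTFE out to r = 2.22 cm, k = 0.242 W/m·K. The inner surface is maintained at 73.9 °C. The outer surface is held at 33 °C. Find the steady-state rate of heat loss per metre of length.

Series thermal resistances, inner to outer:
  R'_stainless steel = ln(0.0159/0.0132)/(2πk) = 0.1861/(2π·15.6) = 0.001899 m·K/W
  R'_PTFE = ln(0.0222/0.0159)/(2πk) = 0.3338/(2π·0.242) = 0.2195 m·K/W
ΣR = 0.001899 + 0.2195 = 0.2214 m·K/W
Q' = ΔT/ΣR = (73.9 °C − 33 °C)/0.2214 = 185 W/m

Q' = 185 W/m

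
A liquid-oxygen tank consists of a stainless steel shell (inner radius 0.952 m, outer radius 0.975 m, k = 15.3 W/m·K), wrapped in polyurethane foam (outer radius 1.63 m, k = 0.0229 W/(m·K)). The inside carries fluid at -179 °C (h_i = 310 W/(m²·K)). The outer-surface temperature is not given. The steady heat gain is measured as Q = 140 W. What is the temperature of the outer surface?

T_out = 21.6 °C

Series resistances:
  R_conv,in = 1/(4πr²h) = 1/(4π·0.952²·310) = 2.832×10^-4 K/W
  R_stainless steel = (1/0.952 − 1/0.975)/(4πk) = 0.02478/(4π·15.3) = 1.289×10^-4 K/W
  R_polyurethane foam = (1/0.975 − 1/1.63)/(4πk) = 0.4121/(4π·0.0229) = 1.432 K/W
ΣR = 1.433 K/W
ΔT = Q·ΣR = 140 × 1.433 = 200.6 K
Heat flows inward, so T_out = T_in + ΔT = -179 + 200.6 = 21.6 °C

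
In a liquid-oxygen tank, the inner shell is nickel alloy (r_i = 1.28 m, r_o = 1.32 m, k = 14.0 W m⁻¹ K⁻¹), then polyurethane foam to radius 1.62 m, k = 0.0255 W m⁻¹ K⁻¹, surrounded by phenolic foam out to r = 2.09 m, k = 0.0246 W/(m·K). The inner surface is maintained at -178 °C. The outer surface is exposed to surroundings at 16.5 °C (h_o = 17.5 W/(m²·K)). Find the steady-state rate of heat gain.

Q = 219 W

Treat each layer as a resistance in series:
  R_nickel alloy = (1/1.28 − 1/1.32)/(4πk) = 0.02367/(4π·14.0) = 1.346×10^-4 K/W
  R_polyurethane foam = (1/1.32 − 1/1.62)/(4πk) = 0.1403/(4π·0.0255) = 0.4378 K/W
  R_phenolic foam = (1/1.62 − 1/2.09)/(4πk) = 0.1388/(4π·0.0246) = 0.4490 K/W
  R_conv,out = 1/(4πr²h) = 1/(4π·2.09²·17.5) = 0.001041 K/W
ΣR = 1.346×10^-4 + 0.4378 + 0.4490 + 0.001041 = 0.8880 K/W
Q = ΔT/ΣR = (-178 °C − 16.5 °C)/0.8880 = -219 W
(Negative Q ⇒ heat flows inward; heat gain = 219 W.)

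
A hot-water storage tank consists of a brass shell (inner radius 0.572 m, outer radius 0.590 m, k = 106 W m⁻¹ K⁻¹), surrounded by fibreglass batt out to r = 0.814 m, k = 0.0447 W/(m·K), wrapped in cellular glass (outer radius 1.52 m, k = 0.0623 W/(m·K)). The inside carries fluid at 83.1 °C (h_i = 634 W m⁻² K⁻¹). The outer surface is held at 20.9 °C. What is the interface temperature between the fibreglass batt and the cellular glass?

T = 50.0 °C

Resistance network (inner→outer):
  R_conv,in = 1/(4πr²h) = 1/(4π·0.572²·634) = 3.836×10^-4 K/W
  R_brass = (1/0.572 − 1/0.590)/(4πk) = 0.05334/(4π·106) = 4.004×10^-5 K/W
  R_fibreglass batt = (1/0.590 − 1/0.814)/(4πk) = 0.4664/(4π·0.0447) = 0.8303 K/W
  R_cellular glass = (1/0.814 − 1/1.52)/(4πk) = 0.5706/(4π·0.0623) = 0.7289 K/W
ΣR = 3.836×10^-4 + 4.004×10^-5 + 0.8303 + 0.7289 = 1.560 K/W
Q = ΔT/ΣR = (83.1 °C − 20.9 °C)/1.560 = 39.87 W
From the inner boundary to the fibreglass batt/cellular glass interface, ΣR_partial = 0.8307 K/W.
T_interface = T_in − Q·ΣR_partial = 83.1 °C − (39.87)(0.8307) = 50.0 °C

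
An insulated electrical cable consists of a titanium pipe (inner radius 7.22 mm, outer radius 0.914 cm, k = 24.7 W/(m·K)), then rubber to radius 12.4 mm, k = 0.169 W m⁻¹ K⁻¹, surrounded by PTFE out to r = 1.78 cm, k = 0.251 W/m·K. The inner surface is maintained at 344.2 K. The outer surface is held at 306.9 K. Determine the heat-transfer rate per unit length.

Series thermal resistances, inner to outer:
  R'_titanium = ln(0.00914/0.00722)/(2πk) = 0.2358/(2π·24.7) = 0.001519 m·K/W
  R'_rubber = ln(0.0124/0.00914)/(2πk) = 0.3050/(2π·0.169) = 0.2873 m·K/W
  R'_PTFE = ln(0.0178/0.0124)/(2πk) = 0.3615/(2π·0.251) = 0.2292 m·K/W
ΣR = 0.001519 + 0.2873 + 0.2292 = 0.5180 m·K/W
Q' = ΔT/ΣR = (344.2 K − 306.9 K)/0.5180 = 72.0 W/m

Q' = 72.0 W/m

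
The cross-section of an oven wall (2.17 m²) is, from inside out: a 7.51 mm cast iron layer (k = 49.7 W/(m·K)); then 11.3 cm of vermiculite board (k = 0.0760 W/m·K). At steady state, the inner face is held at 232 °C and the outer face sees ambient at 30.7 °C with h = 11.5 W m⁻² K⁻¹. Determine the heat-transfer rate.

Series thermal resistances, inner to outer:
  R_cast iron = L/(kA) = 0.00751/(49.7·2.17) = 6.963×10^-5 K/W
  R_vermiculite board = L/(kA) = 0.113/(0.0760·2.17) = 0.6852 K/W
  R_conv,out = 1/(hA) = 1/(11.5·2.17) = 0.04007 K/W
ΣR = 6.963×10^-5 + 0.6852 + 0.04007 = 0.7253 K/W
Q = ΔT/ΣR = (232 °C − 30.7 °C)/0.7253 = 278 W

Q = 278 W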